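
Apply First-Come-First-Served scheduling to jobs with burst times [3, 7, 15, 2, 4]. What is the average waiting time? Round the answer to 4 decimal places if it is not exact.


FCFS order (as given): [3, 7, 15, 2, 4]
Waiting times:
  Job 1: wait = 0
  Job 2: wait = 3
  Job 3: wait = 10
  Job 4: wait = 25
  Job 5: wait = 27
Sum of waiting times = 65
Average waiting time = 65/5 = 13.0

13.0


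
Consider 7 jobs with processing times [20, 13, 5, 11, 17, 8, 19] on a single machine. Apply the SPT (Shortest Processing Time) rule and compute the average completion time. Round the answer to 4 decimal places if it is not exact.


Sort jobs by processing time (SPT order): [5, 8, 11, 13, 17, 19, 20]
Compute completion times sequentially:
  Job 1: processing = 5, completes at 5
  Job 2: processing = 8, completes at 13
  Job 3: processing = 11, completes at 24
  Job 4: processing = 13, completes at 37
  Job 5: processing = 17, completes at 54
  Job 6: processing = 19, completes at 73
  Job 7: processing = 20, completes at 93
Sum of completion times = 299
Average completion time = 299/7 = 42.7143

42.7143


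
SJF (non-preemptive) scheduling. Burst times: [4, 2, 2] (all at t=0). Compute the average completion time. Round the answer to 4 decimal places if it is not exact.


SJF order (ascending): [2, 2, 4]
Completion times:
  Job 1: burst=2, C=2
  Job 2: burst=2, C=4
  Job 3: burst=4, C=8
Average completion = 14/3 = 4.6667

4.6667


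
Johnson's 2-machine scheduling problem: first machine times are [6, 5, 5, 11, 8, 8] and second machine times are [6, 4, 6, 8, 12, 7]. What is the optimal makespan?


Apply Johnson's rule:
  Group 1 (a <= b): [(3, 5, 6), (1, 6, 6), (5, 8, 12)]
  Group 2 (a > b): [(4, 11, 8), (6, 8, 7), (2, 5, 4)]
Optimal job order: [3, 1, 5, 4, 6, 2]
Schedule:
  Job 3: M1 done at 5, M2 done at 11
  Job 1: M1 done at 11, M2 done at 17
  Job 5: M1 done at 19, M2 done at 31
  Job 4: M1 done at 30, M2 done at 39
  Job 6: M1 done at 38, M2 done at 46
  Job 2: M1 done at 43, M2 done at 50
Makespan = 50

50


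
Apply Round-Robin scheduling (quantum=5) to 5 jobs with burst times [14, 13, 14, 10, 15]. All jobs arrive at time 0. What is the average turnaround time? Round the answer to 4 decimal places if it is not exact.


Time quantum = 5
Execution trace:
  J1 runs 5 units, time = 5
  J2 runs 5 units, time = 10
  J3 runs 5 units, time = 15
  J4 runs 5 units, time = 20
  J5 runs 5 units, time = 25
  J1 runs 5 units, time = 30
  J2 runs 5 units, time = 35
  J3 runs 5 units, time = 40
  J4 runs 5 units, time = 45
  J5 runs 5 units, time = 50
  J1 runs 4 units, time = 54
  J2 runs 3 units, time = 57
  J3 runs 4 units, time = 61
  J5 runs 5 units, time = 66
Finish times: [54, 57, 61, 45, 66]
Average turnaround = 283/5 = 56.6

56.6


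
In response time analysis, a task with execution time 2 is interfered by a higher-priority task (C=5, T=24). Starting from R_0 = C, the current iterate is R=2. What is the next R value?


R_next = C + ceil(R_prev / T_hp) * C_hp
ceil(2 / 24) = ceil(0.0833) = 1
Interference = 1 * 5 = 5
R_next = 2 + 5 = 7

7


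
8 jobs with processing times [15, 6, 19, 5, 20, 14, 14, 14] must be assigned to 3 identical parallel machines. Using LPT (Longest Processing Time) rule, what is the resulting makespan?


Sort jobs in decreasing order (LPT): [20, 19, 15, 14, 14, 14, 6, 5]
Assign each job to the least loaded machine:
  Machine 1: jobs [20, 14], load = 34
  Machine 2: jobs [19, 14, 5], load = 38
  Machine 3: jobs [15, 14, 6], load = 35
Makespan = max load = 38

38


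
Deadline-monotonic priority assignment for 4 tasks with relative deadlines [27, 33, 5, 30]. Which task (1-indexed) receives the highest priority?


Sort tasks by relative deadline (ascending):
  Task 3: deadline = 5
  Task 1: deadline = 27
  Task 4: deadline = 30
  Task 2: deadline = 33
Priority order (highest first): [3, 1, 4, 2]
Highest priority task = 3

3


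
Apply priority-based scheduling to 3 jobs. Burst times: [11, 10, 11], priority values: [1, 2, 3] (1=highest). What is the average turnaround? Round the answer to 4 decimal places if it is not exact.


Sort by priority (ascending = highest first):
Order: [(1, 11), (2, 10), (3, 11)]
Completion times:
  Priority 1, burst=11, C=11
  Priority 2, burst=10, C=21
  Priority 3, burst=11, C=32
Average turnaround = 64/3 = 21.3333

21.3333


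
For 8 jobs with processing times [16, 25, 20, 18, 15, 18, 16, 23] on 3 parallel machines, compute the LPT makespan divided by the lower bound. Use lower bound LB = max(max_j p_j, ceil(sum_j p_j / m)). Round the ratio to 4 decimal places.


LPT order: [25, 23, 20, 18, 18, 16, 16, 15]
Machine loads after assignment: [56, 41, 54]
LPT makespan = 56
Lower bound = max(max_job, ceil(total/3)) = max(25, 51) = 51
Ratio = 56 / 51 = 1.098

1.098


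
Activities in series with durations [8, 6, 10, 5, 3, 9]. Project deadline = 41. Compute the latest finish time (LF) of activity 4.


LF(activity 4) = deadline - sum of successor durations
Successors: activities 5 through 6 with durations [3, 9]
Sum of successor durations = 12
LF = 41 - 12 = 29

29


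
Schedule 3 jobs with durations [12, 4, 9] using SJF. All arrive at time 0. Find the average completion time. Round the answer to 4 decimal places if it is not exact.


SJF order (ascending): [4, 9, 12]
Completion times:
  Job 1: burst=4, C=4
  Job 2: burst=9, C=13
  Job 3: burst=12, C=25
Average completion = 42/3 = 14.0

14.0


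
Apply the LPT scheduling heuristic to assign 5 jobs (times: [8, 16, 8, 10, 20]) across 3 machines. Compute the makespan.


Sort jobs in decreasing order (LPT): [20, 16, 10, 8, 8]
Assign each job to the least loaded machine:
  Machine 1: jobs [20], load = 20
  Machine 2: jobs [16, 8], load = 24
  Machine 3: jobs [10, 8], load = 18
Makespan = max load = 24

24


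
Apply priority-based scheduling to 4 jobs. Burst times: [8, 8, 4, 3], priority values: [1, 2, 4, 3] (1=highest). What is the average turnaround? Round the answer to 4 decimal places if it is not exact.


Sort by priority (ascending = highest first):
Order: [(1, 8), (2, 8), (3, 3), (4, 4)]
Completion times:
  Priority 1, burst=8, C=8
  Priority 2, burst=8, C=16
  Priority 3, burst=3, C=19
  Priority 4, burst=4, C=23
Average turnaround = 66/4 = 16.5

16.5


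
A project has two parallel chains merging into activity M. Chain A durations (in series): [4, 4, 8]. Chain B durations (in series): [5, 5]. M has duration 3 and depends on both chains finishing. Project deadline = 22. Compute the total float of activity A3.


Forward pass: ES(A3) = sum of predecessors on chain A = 8
EF = ES + duration = 8 + 8 = 16
Backward pass: LF(M) = deadline = 22; LS(M) = 22 - 3 = 19
LF(A3) = LS(M) - sum(successors on chain A) = 19 - 0 = 19
LS = LF - duration = 19 - 8 = 11
Total float = LS - ES = 11 - 8 = 3

3


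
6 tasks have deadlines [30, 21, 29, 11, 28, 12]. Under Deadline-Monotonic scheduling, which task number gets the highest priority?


Sort tasks by relative deadline (ascending):
  Task 4: deadline = 11
  Task 6: deadline = 12
  Task 2: deadline = 21
  Task 5: deadline = 28
  Task 3: deadline = 29
  Task 1: deadline = 30
Priority order (highest first): [4, 6, 2, 5, 3, 1]
Highest priority task = 4

4


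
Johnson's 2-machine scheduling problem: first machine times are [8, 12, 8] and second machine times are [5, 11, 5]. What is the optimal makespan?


Apply Johnson's rule:
  Group 1 (a <= b): []
  Group 2 (a > b): [(2, 12, 11), (1, 8, 5), (3, 8, 5)]
Optimal job order: [2, 1, 3]
Schedule:
  Job 2: M1 done at 12, M2 done at 23
  Job 1: M1 done at 20, M2 done at 28
  Job 3: M1 done at 28, M2 done at 33
Makespan = 33

33


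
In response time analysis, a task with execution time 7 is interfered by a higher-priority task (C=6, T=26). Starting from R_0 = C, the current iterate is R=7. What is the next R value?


R_next = C + ceil(R_prev / T_hp) * C_hp
ceil(7 / 26) = ceil(0.2692) = 1
Interference = 1 * 6 = 6
R_next = 7 + 6 = 13

13


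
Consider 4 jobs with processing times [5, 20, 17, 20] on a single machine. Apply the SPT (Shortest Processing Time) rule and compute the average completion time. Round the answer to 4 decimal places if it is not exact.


Sort jobs by processing time (SPT order): [5, 17, 20, 20]
Compute completion times sequentially:
  Job 1: processing = 5, completes at 5
  Job 2: processing = 17, completes at 22
  Job 3: processing = 20, completes at 42
  Job 4: processing = 20, completes at 62
Sum of completion times = 131
Average completion time = 131/4 = 32.75

32.75


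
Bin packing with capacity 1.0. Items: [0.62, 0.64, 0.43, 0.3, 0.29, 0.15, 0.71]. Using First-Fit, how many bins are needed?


Place items sequentially using First-Fit:
  Item 0.62 -> new Bin 1
  Item 0.64 -> new Bin 2
  Item 0.43 -> new Bin 3
  Item 0.3 -> Bin 1 (now 0.92)
  Item 0.29 -> Bin 2 (now 0.93)
  Item 0.15 -> Bin 3 (now 0.58)
  Item 0.71 -> new Bin 4
Total bins used = 4

4


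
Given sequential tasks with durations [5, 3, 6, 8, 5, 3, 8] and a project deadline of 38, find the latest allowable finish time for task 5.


LF(activity 5) = deadline - sum of successor durations
Successors: activities 6 through 7 with durations [3, 8]
Sum of successor durations = 11
LF = 38 - 11 = 27

27


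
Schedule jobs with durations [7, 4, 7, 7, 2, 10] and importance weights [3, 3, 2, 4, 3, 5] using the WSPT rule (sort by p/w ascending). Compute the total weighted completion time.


Compute p/w ratios and sort ascending (WSPT): [(2, 3), (4, 3), (7, 4), (10, 5), (7, 3), (7, 2)]
Compute weighted completion times:
  Job (p=2,w=3): C=2, w*C=3*2=6
  Job (p=4,w=3): C=6, w*C=3*6=18
  Job (p=7,w=4): C=13, w*C=4*13=52
  Job (p=10,w=5): C=23, w*C=5*23=115
  Job (p=7,w=3): C=30, w*C=3*30=90
  Job (p=7,w=2): C=37, w*C=2*37=74
Total weighted completion time = 355

355


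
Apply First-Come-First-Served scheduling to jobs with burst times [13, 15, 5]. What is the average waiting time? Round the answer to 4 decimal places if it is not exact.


FCFS order (as given): [13, 15, 5]
Waiting times:
  Job 1: wait = 0
  Job 2: wait = 13
  Job 3: wait = 28
Sum of waiting times = 41
Average waiting time = 41/3 = 13.6667

13.6667


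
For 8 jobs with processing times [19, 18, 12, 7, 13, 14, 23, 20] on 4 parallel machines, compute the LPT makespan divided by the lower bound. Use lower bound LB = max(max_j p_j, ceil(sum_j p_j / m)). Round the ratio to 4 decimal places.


LPT order: [23, 20, 19, 18, 14, 13, 12, 7]
Machine loads after assignment: [30, 32, 32, 32]
LPT makespan = 32
Lower bound = max(max_job, ceil(total/4)) = max(23, 32) = 32
Ratio = 32 / 32 = 1.0

1.0


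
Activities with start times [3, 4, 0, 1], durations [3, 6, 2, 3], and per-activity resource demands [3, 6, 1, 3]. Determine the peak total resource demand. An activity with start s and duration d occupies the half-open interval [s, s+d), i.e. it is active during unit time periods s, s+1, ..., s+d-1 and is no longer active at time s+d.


Each activity i is active on [start_i, start_i + duration_i).
Compute total resource usage per time slot:
  t=0: active resources = [1], total = 1
  t=1: active resources = [1, 3], total = 4
  t=2: active resources = [3], total = 3
  t=3: active resources = [3, 3], total = 6
  t=4: active resources = [3, 6], total = 9
  t=5: active resources = [3, 6], total = 9
  t=6: active resources = [6], total = 6
  t=7: active resources = [6], total = 6
  t=8: active resources = [6], total = 6
  t=9: active resources = [6], total = 6
Peak resource demand = 9

9


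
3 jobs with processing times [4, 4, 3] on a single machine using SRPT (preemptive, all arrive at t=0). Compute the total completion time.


Since all jobs arrive at t=0, SRPT equals SPT ordering.
SPT order: [3, 4, 4]
Completion times:
  Job 1: p=3, C=3
  Job 2: p=4, C=7
  Job 3: p=4, C=11
Total completion time = 3 + 7 + 11 = 21

21


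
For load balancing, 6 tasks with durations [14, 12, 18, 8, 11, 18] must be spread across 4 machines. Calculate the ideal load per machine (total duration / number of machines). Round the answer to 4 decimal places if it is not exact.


Total processing time = 14 + 12 + 18 + 8 + 11 + 18 = 81
Number of machines = 4
Ideal balanced load = 81 / 4 = 20.25

20.25


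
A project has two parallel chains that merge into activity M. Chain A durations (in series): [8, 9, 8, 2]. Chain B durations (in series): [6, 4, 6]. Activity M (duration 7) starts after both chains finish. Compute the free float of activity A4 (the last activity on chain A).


ES(A4) = sum of predecessors on chain A = 25
EF(A4) = ES + duration = 25 + 2 = 27
Successor of A4 is M. ES(M) = max(sum(A), sum(B)) = max(27, 16) = 27
Free float = ES(successor) - EF(current) = 27 - 27 = 0

0


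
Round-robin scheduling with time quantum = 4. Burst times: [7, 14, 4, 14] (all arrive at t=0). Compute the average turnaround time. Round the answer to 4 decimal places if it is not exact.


Time quantum = 4
Execution trace:
  J1 runs 4 units, time = 4
  J2 runs 4 units, time = 8
  J3 runs 4 units, time = 12
  J4 runs 4 units, time = 16
  J1 runs 3 units, time = 19
  J2 runs 4 units, time = 23
  J4 runs 4 units, time = 27
  J2 runs 4 units, time = 31
  J4 runs 4 units, time = 35
  J2 runs 2 units, time = 37
  J4 runs 2 units, time = 39
Finish times: [19, 37, 12, 39]
Average turnaround = 107/4 = 26.75

26.75


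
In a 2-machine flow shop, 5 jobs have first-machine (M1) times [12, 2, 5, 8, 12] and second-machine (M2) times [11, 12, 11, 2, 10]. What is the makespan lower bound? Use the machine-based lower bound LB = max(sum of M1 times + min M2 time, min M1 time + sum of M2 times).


LB1 = sum(M1 times) + min(M2 times) = 39 + 2 = 41
LB2 = min(M1 times) + sum(M2 times) = 2 + 46 = 48
Lower bound = max(LB1, LB2) = max(41, 48) = 48

48


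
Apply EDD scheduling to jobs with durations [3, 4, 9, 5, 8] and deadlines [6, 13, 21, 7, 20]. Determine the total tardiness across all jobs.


Sort by due date (EDD order): [(3, 6), (5, 7), (4, 13), (8, 20), (9, 21)]
Compute completion times and tardiness:
  Job 1: p=3, d=6, C=3, tardiness=max(0,3-6)=0
  Job 2: p=5, d=7, C=8, tardiness=max(0,8-7)=1
  Job 3: p=4, d=13, C=12, tardiness=max(0,12-13)=0
  Job 4: p=8, d=20, C=20, tardiness=max(0,20-20)=0
  Job 5: p=9, d=21, C=29, tardiness=max(0,29-21)=8
Total tardiness = 9

9


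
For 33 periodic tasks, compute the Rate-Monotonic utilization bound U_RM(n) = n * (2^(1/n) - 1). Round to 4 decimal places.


Compute 2^(1/33) = 1.0212266063
Subtract 1: 1.0212266063 - 1 = 0.0212266063
Multiply by n: 33 * 0.0212266063 = 0.7004780079
Round to 4 dp: 0.7005

0.7005


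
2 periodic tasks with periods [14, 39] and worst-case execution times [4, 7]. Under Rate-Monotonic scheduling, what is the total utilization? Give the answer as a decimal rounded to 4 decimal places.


Compute individual utilizations (exact fractions):
  Task 1: C/T = 4/14 = 2/7 (approx. 0.2857)
  Task 2: C/T = 7/39 (approx. 0.1795)
Total utilization U = 2/7 + 7/39 = 127/273
Rounded to 4 decimal places: U = 0.4652
RM (Liu & Layland) bound for 2 tasks = 0.828427; compare with U = 127/273 (approx. 0.465201)
U <= bound, so schedulable by RM sufficient condition.

0.4652


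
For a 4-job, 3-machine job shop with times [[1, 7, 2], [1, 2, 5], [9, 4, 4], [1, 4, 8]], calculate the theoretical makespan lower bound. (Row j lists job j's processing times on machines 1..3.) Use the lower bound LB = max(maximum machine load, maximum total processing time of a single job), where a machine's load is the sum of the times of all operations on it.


Machine loads:
  Machine 1: 1 + 1 + 9 + 1 = 12
  Machine 2: 7 + 2 + 4 + 4 = 17
  Machine 3: 2 + 5 + 4 + 8 = 19
Max machine load = 19
Job totals:
  Job 1: 10
  Job 2: 8
  Job 3: 17
  Job 4: 13
Max job total = 17
Lower bound = max(19, 17) = 19

19


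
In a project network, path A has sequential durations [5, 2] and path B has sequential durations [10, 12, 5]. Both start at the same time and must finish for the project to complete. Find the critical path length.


Path A total = 5 + 2 = 7
Path B total = 10 + 12 + 5 = 27
Critical path = longest path = max(7, 27) = 27

27


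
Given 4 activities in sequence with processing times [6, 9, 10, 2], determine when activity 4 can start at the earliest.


Activity 4 starts after activities 1 through 3 complete.
Predecessor durations: [6, 9, 10]
ES = 6 + 9 + 10 = 25

25


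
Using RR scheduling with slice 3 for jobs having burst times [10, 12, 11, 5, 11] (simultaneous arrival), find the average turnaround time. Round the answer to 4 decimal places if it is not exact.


Time quantum = 3
Execution trace:
  J1 runs 3 units, time = 3
  J2 runs 3 units, time = 6
  J3 runs 3 units, time = 9
  J4 runs 3 units, time = 12
  J5 runs 3 units, time = 15
  J1 runs 3 units, time = 18
  J2 runs 3 units, time = 21
  J3 runs 3 units, time = 24
  J4 runs 2 units, time = 26
  J5 runs 3 units, time = 29
  J1 runs 3 units, time = 32
  J2 runs 3 units, time = 35
  J3 runs 3 units, time = 38
  J5 runs 3 units, time = 41
  J1 runs 1 units, time = 42
  J2 runs 3 units, time = 45
  J3 runs 2 units, time = 47
  J5 runs 2 units, time = 49
Finish times: [42, 45, 47, 26, 49]
Average turnaround = 209/5 = 41.8

41.8


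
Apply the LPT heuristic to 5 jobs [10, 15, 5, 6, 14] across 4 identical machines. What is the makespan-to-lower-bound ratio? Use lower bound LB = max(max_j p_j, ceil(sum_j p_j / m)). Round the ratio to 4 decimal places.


LPT order: [15, 14, 10, 6, 5]
Machine loads after assignment: [15, 14, 10, 11]
LPT makespan = 15
Lower bound = max(max_job, ceil(total/4)) = max(15, 13) = 15
Ratio = 15 / 15 = 1.0

1.0


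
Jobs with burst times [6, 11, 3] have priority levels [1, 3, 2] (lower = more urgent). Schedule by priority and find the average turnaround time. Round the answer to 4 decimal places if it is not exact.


Sort by priority (ascending = highest first):
Order: [(1, 6), (2, 3), (3, 11)]
Completion times:
  Priority 1, burst=6, C=6
  Priority 2, burst=3, C=9
  Priority 3, burst=11, C=20
Average turnaround = 35/3 = 11.6667

11.6667


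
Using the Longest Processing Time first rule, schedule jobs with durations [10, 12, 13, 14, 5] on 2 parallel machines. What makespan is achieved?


Sort jobs in decreasing order (LPT): [14, 13, 12, 10, 5]
Assign each job to the least loaded machine:
  Machine 1: jobs [14, 10, 5], load = 29
  Machine 2: jobs [13, 12], load = 25
Makespan = max load = 29

29


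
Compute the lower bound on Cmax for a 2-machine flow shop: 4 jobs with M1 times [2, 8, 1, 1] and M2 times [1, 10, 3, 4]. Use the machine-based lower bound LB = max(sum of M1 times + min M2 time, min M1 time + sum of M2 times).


LB1 = sum(M1 times) + min(M2 times) = 12 + 1 = 13
LB2 = min(M1 times) + sum(M2 times) = 1 + 18 = 19
Lower bound = max(LB1, LB2) = max(13, 19) = 19

19


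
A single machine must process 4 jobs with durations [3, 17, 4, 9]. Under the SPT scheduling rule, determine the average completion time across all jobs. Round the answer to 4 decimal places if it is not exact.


Sort jobs by processing time (SPT order): [3, 4, 9, 17]
Compute completion times sequentially:
  Job 1: processing = 3, completes at 3
  Job 2: processing = 4, completes at 7
  Job 3: processing = 9, completes at 16
  Job 4: processing = 17, completes at 33
Sum of completion times = 59
Average completion time = 59/4 = 14.75

14.75


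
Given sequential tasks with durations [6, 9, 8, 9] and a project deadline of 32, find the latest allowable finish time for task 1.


LF(activity 1) = deadline - sum of successor durations
Successors: activities 2 through 4 with durations [9, 8, 9]
Sum of successor durations = 26
LF = 32 - 26 = 6

6


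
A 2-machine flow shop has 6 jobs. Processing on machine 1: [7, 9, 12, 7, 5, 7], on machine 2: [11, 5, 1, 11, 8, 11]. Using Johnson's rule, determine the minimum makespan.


Apply Johnson's rule:
  Group 1 (a <= b): [(5, 5, 8), (1, 7, 11), (4, 7, 11), (6, 7, 11)]
  Group 2 (a > b): [(2, 9, 5), (3, 12, 1)]
Optimal job order: [5, 1, 4, 6, 2, 3]
Schedule:
  Job 5: M1 done at 5, M2 done at 13
  Job 1: M1 done at 12, M2 done at 24
  Job 4: M1 done at 19, M2 done at 35
  Job 6: M1 done at 26, M2 done at 46
  Job 2: M1 done at 35, M2 done at 51
  Job 3: M1 done at 47, M2 done at 52
Makespan = 52

52


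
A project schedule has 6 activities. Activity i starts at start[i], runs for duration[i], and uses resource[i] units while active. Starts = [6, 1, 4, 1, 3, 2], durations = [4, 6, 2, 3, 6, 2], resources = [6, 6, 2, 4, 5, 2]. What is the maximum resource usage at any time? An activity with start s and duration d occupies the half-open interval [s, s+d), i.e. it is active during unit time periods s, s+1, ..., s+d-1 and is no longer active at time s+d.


Each activity i is active on [start_i, start_i + duration_i).
Compute total resource usage per time slot:
  t=0: active resources = [], total = 0
  t=1: active resources = [6, 4], total = 10
  t=2: active resources = [6, 4, 2], total = 12
  t=3: active resources = [6, 4, 5, 2], total = 17
  t=4: active resources = [6, 2, 5], total = 13
  t=5: active resources = [6, 2, 5], total = 13
  t=6: active resources = [6, 6, 5], total = 17
  t=7: active resources = [6, 5], total = 11
  t=8: active resources = [6, 5], total = 11
  t=9: active resources = [6], total = 6
Peak resource demand = 17

17


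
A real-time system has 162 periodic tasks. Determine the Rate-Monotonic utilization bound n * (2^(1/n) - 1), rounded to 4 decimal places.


Compute 2^(1/162) = 1.0042878529
Subtract 1: 1.0042878529 - 1 = 0.0042878529
Multiply by n: 162 * 0.0042878529 = 0.6946321698
Round to 4 dp: 0.6946

0.6946


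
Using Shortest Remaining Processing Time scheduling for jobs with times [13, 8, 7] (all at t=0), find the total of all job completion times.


Since all jobs arrive at t=0, SRPT equals SPT ordering.
SPT order: [7, 8, 13]
Completion times:
  Job 1: p=7, C=7
  Job 2: p=8, C=15
  Job 3: p=13, C=28
Total completion time = 7 + 15 + 28 = 50

50


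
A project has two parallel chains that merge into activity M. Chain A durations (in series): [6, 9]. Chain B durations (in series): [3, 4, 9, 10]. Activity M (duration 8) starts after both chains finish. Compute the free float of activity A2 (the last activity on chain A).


ES(A2) = sum of predecessors on chain A = 6
EF(A2) = ES + duration = 6 + 9 = 15
Successor of A2 is M. ES(M) = max(sum(A), sum(B)) = max(15, 26) = 26
Free float = ES(successor) - EF(current) = 26 - 15 = 11

11


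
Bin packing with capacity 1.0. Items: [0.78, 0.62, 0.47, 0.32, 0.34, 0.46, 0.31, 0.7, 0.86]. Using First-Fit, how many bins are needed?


Place items sequentially using First-Fit:
  Item 0.78 -> new Bin 1
  Item 0.62 -> new Bin 2
  Item 0.47 -> new Bin 3
  Item 0.32 -> Bin 2 (now 0.94)
  Item 0.34 -> Bin 3 (now 0.81)
  Item 0.46 -> new Bin 4
  Item 0.31 -> Bin 4 (now 0.77)
  Item 0.7 -> new Bin 5
  Item 0.86 -> new Bin 6
Total bins used = 6

6


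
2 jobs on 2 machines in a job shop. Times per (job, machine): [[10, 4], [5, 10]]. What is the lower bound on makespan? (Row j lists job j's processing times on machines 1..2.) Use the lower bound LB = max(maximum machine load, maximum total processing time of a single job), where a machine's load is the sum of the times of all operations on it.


Machine loads:
  Machine 1: 10 + 5 = 15
  Machine 2: 4 + 10 = 14
Max machine load = 15
Job totals:
  Job 1: 14
  Job 2: 15
Max job total = 15
Lower bound = max(15, 15) = 15

15


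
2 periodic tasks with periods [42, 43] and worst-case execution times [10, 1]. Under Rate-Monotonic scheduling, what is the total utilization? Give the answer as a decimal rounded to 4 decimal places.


Compute individual utilizations (exact fractions):
  Task 1: C/T = 10/42 = 5/21 (approx. 0.2381)
  Task 2: C/T = 1/43 (approx. 0.0233)
Total utilization U = 5/21 + 1/43 = 236/903
Rounded to 4 decimal places: U = 0.2614
RM (Liu & Layland) bound for 2 tasks = 0.828427; compare with U = 236/903 (approx. 0.261351)
U <= bound, so schedulable by RM sufficient condition.

0.2614


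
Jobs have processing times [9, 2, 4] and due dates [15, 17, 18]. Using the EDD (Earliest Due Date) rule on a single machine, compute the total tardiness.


Sort by due date (EDD order): [(9, 15), (2, 17), (4, 18)]
Compute completion times and tardiness:
  Job 1: p=9, d=15, C=9, tardiness=max(0,9-15)=0
  Job 2: p=2, d=17, C=11, tardiness=max(0,11-17)=0
  Job 3: p=4, d=18, C=15, tardiness=max(0,15-18)=0
Total tardiness = 0

0


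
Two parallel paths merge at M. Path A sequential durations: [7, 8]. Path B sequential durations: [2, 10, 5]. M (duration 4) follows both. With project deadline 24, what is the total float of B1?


Forward pass: ES(B1) = sum of predecessors on chain B = 0
EF = ES + duration = 0 + 2 = 2
Backward pass: LF(M) = deadline = 24; LS(M) = 24 - 4 = 20
LF(B1) = LS(M) - sum(successors on chain B) = 20 - 15 = 5
LS = LF - duration = 5 - 2 = 3
Total float = LS - ES = 3 - 0 = 3

3


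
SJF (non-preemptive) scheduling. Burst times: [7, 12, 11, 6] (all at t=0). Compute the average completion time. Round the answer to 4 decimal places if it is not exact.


SJF order (ascending): [6, 7, 11, 12]
Completion times:
  Job 1: burst=6, C=6
  Job 2: burst=7, C=13
  Job 3: burst=11, C=24
  Job 4: burst=12, C=36
Average completion = 79/4 = 19.75

19.75


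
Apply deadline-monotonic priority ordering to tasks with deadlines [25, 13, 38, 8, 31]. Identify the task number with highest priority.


Sort tasks by relative deadline (ascending):
  Task 4: deadline = 8
  Task 2: deadline = 13
  Task 1: deadline = 25
  Task 5: deadline = 31
  Task 3: deadline = 38
Priority order (highest first): [4, 2, 1, 5, 3]
Highest priority task = 4

4


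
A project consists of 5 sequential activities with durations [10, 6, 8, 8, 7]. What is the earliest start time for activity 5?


Activity 5 starts after activities 1 through 4 complete.
Predecessor durations: [10, 6, 8, 8]
ES = 10 + 6 + 8 + 8 = 32

32


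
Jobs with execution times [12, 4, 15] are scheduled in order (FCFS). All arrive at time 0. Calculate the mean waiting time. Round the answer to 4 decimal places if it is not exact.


FCFS order (as given): [12, 4, 15]
Waiting times:
  Job 1: wait = 0
  Job 2: wait = 12
  Job 3: wait = 16
Sum of waiting times = 28
Average waiting time = 28/3 = 9.3333

9.3333


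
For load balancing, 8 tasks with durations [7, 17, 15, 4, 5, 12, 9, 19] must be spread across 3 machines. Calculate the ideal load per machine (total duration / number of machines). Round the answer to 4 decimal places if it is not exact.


Total processing time = 7 + 17 + 15 + 4 + 5 + 12 + 9 + 19 = 88
Number of machines = 3
Ideal balanced load = 88 / 3 = 29.3333

29.3333


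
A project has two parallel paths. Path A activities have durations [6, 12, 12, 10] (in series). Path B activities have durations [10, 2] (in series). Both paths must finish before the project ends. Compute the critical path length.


Path A total = 6 + 12 + 12 + 10 = 40
Path B total = 10 + 2 = 12
Critical path = longest path = max(40, 12) = 40

40


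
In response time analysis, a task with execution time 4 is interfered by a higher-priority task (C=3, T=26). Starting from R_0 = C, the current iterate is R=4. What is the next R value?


R_next = C + ceil(R_prev / T_hp) * C_hp
ceil(4 / 26) = ceil(0.1538) = 1
Interference = 1 * 3 = 3
R_next = 4 + 3 = 7

7


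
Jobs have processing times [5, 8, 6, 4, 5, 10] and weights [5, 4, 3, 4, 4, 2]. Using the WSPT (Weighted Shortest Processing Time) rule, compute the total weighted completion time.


Compute p/w ratios and sort ascending (WSPT): [(5, 5), (4, 4), (5, 4), (8, 4), (6, 3), (10, 2)]
Compute weighted completion times:
  Job (p=5,w=5): C=5, w*C=5*5=25
  Job (p=4,w=4): C=9, w*C=4*9=36
  Job (p=5,w=4): C=14, w*C=4*14=56
  Job (p=8,w=4): C=22, w*C=4*22=88
  Job (p=6,w=3): C=28, w*C=3*28=84
  Job (p=10,w=2): C=38, w*C=2*38=76
Total weighted completion time = 365

365


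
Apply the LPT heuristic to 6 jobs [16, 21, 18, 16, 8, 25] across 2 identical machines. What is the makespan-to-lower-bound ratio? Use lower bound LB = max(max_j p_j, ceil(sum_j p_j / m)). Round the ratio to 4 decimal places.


LPT order: [25, 21, 18, 16, 16, 8]
Machine loads after assignment: [49, 55]
LPT makespan = 55
Lower bound = max(max_job, ceil(total/2)) = max(25, 52) = 52
Ratio = 55 / 52 = 1.0577

1.0577


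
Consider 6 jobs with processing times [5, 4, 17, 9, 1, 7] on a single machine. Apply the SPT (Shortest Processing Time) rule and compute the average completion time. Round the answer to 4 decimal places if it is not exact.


Sort jobs by processing time (SPT order): [1, 4, 5, 7, 9, 17]
Compute completion times sequentially:
  Job 1: processing = 1, completes at 1
  Job 2: processing = 4, completes at 5
  Job 3: processing = 5, completes at 10
  Job 4: processing = 7, completes at 17
  Job 5: processing = 9, completes at 26
  Job 6: processing = 17, completes at 43
Sum of completion times = 102
Average completion time = 102/6 = 17.0

17.0


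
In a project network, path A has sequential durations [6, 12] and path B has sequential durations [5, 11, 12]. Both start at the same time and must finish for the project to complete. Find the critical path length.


Path A total = 6 + 12 = 18
Path B total = 5 + 11 + 12 = 28
Critical path = longest path = max(18, 28) = 28

28


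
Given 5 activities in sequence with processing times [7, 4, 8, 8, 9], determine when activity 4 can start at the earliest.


Activity 4 starts after activities 1 through 3 complete.
Predecessor durations: [7, 4, 8]
ES = 7 + 4 + 8 = 19

19


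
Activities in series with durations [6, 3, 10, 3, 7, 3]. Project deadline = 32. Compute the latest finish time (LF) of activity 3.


LF(activity 3) = deadline - sum of successor durations
Successors: activities 4 through 6 with durations [3, 7, 3]
Sum of successor durations = 13
LF = 32 - 13 = 19

19


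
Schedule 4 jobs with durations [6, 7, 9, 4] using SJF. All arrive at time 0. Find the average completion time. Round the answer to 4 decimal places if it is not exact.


SJF order (ascending): [4, 6, 7, 9]
Completion times:
  Job 1: burst=4, C=4
  Job 2: burst=6, C=10
  Job 3: burst=7, C=17
  Job 4: burst=9, C=26
Average completion = 57/4 = 14.25

14.25


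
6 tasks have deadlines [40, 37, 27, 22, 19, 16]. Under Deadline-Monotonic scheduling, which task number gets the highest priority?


Sort tasks by relative deadline (ascending):
  Task 6: deadline = 16
  Task 5: deadline = 19
  Task 4: deadline = 22
  Task 3: deadline = 27
  Task 2: deadline = 37
  Task 1: deadline = 40
Priority order (highest first): [6, 5, 4, 3, 2, 1]
Highest priority task = 6

6


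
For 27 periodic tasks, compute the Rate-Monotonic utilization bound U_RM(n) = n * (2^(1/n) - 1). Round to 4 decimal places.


Compute 2^(1/27) = 1.0260044847
Subtract 1: 1.0260044847 - 1 = 0.0260044847
Multiply by n: 27 * 0.0260044847 = 0.7021210869
Round to 4 dp: 0.7021

0.7021


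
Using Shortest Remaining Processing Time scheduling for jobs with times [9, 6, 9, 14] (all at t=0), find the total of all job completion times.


Since all jobs arrive at t=0, SRPT equals SPT ordering.
SPT order: [6, 9, 9, 14]
Completion times:
  Job 1: p=6, C=6
  Job 2: p=9, C=15
  Job 3: p=9, C=24
  Job 4: p=14, C=38
Total completion time = 6 + 15 + 24 + 38 = 83

83


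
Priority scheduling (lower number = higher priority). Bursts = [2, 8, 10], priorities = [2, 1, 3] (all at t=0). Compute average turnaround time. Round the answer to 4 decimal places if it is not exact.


Sort by priority (ascending = highest first):
Order: [(1, 8), (2, 2), (3, 10)]
Completion times:
  Priority 1, burst=8, C=8
  Priority 2, burst=2, C=10
  Priority 3, burst=10, C=20
Average turnaround = 38/3 = 12.6667

12.6667


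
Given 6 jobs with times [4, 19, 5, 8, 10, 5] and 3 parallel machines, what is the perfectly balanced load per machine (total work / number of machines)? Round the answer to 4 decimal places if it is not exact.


Total processing time = 4 + 19 + 5 + 8 + 10 + 5 = 51
Number of machines = 3
Ideal balanced load = 51 / 3 = 17.0

17.0


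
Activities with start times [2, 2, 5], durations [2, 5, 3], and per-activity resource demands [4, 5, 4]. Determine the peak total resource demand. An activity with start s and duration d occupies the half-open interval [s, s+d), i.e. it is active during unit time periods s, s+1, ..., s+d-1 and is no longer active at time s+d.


Each activity i is active on [start_i, start_i + duration_i).
Compute total resource usage per time slot:
  t=0: active resources = [], total = 0
  t=1: active resources = [], total = 0
  t=2: active resources = [4, 5], total = 9
  t=3: active resources = [4, 5], total = 9
  t=4: active resources = [5], total = 5
  t=5: active resources = [5, 4], total = 9
  t=6: active resources = [5, 4], total = 9
  t=7: active resources = [4], total = 4
Peak resource demand = 9

9


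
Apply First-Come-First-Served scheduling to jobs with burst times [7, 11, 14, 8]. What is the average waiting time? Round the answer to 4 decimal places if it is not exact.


FCFS order (as given): [7, 11, 14, 8]
Waiting times:
  Job 1: wait = 0
  Job 2: wait = 7
  Job 3: wait = 18
  Job 4: wait = 32
Sum of waiting times = 57
Average waiting time = 57/4 = 14.25

14.25


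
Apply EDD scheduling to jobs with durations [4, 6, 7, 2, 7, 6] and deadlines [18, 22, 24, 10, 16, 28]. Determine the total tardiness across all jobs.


Sort by due date (EDD order): [(2, 10), (7, 16), (4, 18), (6, 22), (7, 24), (6, 28)]
Compute completion times and tardiness:
  Job 1: p=2, d=10, C=2, tardiness=max(0,2-10)=0
  Job 2: p=7, d=16, C=9, tardiness=max(0,9-16)=0
  Job 3: p=4, d=18, C=13, tardiness=max(0,13-18)=0
  Job 4: p=6, d=22, C=19, tardiness=max(0,19-22)=0
  Job 5: p=7, d=24, C=26, tardiness=max(0,26-24)=2
  Job 6: p=6, d=28, C=32, tardiness=max(0,32-28)=4
Total tardiness = 6

6


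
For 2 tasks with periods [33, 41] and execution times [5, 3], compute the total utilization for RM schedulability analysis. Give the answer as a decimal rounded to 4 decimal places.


Compute individual utilizations (exact fractions):
  Task 1: C/T = 5/33 (approx. 0.1515)
  Task 2: C/T = 3/41 (approx. 0.0732)
Total utilization U = 5/33 + 3/41 = 304/1353
Rounded to 4 decimal places: U = 0.2247
RM (Liu & Layland) bound for 2 tasks = 0.828427; compare with U = 304/1353 (approx. 0.224686)
U <= bound, so schedulable by RM sufficient condition.

0.2247


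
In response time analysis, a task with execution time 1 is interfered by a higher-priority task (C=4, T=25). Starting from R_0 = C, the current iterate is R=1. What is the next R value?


R_next = C + ceil(R_prev / T_hp) * C_hp
ceil(1 / 25) = ceil(0.04) = 1
Interference = 1 * 4 = 4
R_next = 1 + 4 = 5

5


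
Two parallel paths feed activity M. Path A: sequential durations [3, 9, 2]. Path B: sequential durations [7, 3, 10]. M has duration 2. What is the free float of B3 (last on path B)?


ES(B3) = sum of predecessors on chain B = 10
EF(B3) = ES + duration = 10 + 10 = 20
Successor of B3 is M. ES(M) = max(sum(A), sum(B)) = max(14, 20) = 20
Free float = ES(successor) - EF(current) = 20 - 20 = 0

0


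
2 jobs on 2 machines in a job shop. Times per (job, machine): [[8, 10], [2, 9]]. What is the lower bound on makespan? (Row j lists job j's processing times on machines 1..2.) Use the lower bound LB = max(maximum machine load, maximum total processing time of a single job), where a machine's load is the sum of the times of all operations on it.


Machine loads:
  Machine 1: 8 + 2 = 10
  Machine 2: 10 + 9 = 19
Max machine load = 19
Job totals:
  Job 1: 18
  Job 2: 11
Max job total = 18
Lower bound = max(19, 18) = 19

19


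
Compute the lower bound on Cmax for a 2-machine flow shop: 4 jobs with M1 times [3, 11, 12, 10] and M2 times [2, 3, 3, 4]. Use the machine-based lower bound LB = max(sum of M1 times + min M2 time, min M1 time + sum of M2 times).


LB1 = sum(M1 times) + min(M2 times) = 36 + 2 = 38
LB2 = min(M1 times) + sum(M2 times) = 3 + 12 = 15
Lower bound = max(LB1, LB2) = max(38, 15) = 38

38


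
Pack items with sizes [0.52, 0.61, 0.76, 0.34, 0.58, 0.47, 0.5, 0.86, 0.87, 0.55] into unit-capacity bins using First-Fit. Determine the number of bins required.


Place items sequentially using First-Fit:
  Item 0.52 -> new Bin 1
  Item 0.61 -> new Bin 2
  Item 0.76 -> new Bin 3
  Item 0.34 -> Bin 1 (now 0.86)
  Item 0.58 -> new Bin 4
  Item 0.47 -> new Bin 5
  Item 0.5 -> Bin 5 (now 0.97)
  Item 0.86 -> new Bin 6
  Item 0.87 -> new Bin 7
  Item 0.55 -> new Bin 8
Total bins used = 8

8


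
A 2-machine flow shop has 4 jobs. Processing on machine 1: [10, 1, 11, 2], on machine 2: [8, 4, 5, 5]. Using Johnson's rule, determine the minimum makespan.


Apply Johnson's rule:
  Group 1 (a <= b): [(2, 1, 4), (4, 2, 5)]
  Group 2 (a > b): [(1, 10, 8), (3, 11, 5)]
Optimal job order: [2, 4, 1, 3]
Schedule:
  Job 2: M1 done at 1, M2 done at 5
  Job 4: M1 done at 3, M2 done at 10
  Job 1: M1 done at 13, M2 done at 21
  Job 3: M1 done at 24, M2 done at 29
Makespan = 29

29


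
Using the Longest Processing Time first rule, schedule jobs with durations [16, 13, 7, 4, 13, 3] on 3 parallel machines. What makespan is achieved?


Sort jobs in decreasing order (LPT): [16, 13, 13, 7, 4, 3]
Assign each job to the least loaded machine:
  Machine 1: jobs [16, 3], load = 19
  Machine 2: jobs [13, 7], load = 20
  Machine 3: jobs [13, 4], load = 17
Makespan = max load = 20

20


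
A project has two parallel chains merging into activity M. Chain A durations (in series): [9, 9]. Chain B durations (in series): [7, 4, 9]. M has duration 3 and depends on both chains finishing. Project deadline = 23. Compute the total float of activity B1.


Forward pass: ES(B1) = sum of predecessors on chain B = 0
EF = ES + duration = 0 + 7 = 7
Backward pass: LF(M) = deadline = 23; LS(M) = 23 - 3 = 20
LF(B1) = LS(M) - sum(successors on chain B) = 20 - 13 = 7
LS = LF - duration = 7 - 7 = 0
Total float = LS - ES = 0 - 0 = 0

0


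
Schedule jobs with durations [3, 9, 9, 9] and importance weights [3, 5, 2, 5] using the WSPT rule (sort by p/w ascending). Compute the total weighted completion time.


Compute p/w ratios and sort ascending (WSPT): [(3, 3), (9, 5), (9, 5), (9, 2)]
Compute weighted completion times:
  Job (p=3,w=3): C=3, w*C=3*3=9
  Job (p=9,w=5): C=12, w*C=5*12=60
  Job (p=9,w=5): C=21, w*C=5*21=105
  Job (p=9,w=2): C=30, w*C=2*30=60
Total weighted completion time = 234

234


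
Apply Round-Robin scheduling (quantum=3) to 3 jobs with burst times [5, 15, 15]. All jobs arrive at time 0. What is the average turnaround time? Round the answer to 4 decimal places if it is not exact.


Time quantum = 3
Execution trace:
  J1 runs 3 units, time = 3
  J2 runs 3 units, time = 6
  J3 runs 3 units, time = 9
  J1 runs 2 units, time = 11
  J2 runs 3 units, time = 14
  J3 runs 3 units, time = 17
  J2 runs 3 units, time = 20
  J3 runs 3 units, time = 23
  J2 runs 3 units, time = 26
  J3 runs 3 units, time = 29
  J2 runs 3 units, time = 32
  J3 runs 3 units, time = 35
Finish times: [11, 32, 35]
Average turnaround = 78/3 = 26.0

26.0


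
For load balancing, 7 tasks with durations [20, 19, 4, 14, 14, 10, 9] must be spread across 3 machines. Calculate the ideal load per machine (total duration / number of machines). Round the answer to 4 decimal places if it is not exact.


Total processing time = 20 + 19 + 4 + 14 + 14 + 10 + 9 = 90
Number of machines = 3
Ideal balanced load = 90 / 3 = 30.0

30.0


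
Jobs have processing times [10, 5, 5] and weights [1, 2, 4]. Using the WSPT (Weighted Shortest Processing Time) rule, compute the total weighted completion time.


Compute p/w ratios and sort ascending (WSPT): [(5, 4), (5, 2), (10, 1)]
Compute weighted completion times:
  Job (p=5,w=4): C=5, w*C=4*5=20
  Job (p=5,w=2): C=10, w*C=2*10=20
  Job (p=10,w=1): C=20, w*C=1*20=20
Total weighted completion time = 60

60


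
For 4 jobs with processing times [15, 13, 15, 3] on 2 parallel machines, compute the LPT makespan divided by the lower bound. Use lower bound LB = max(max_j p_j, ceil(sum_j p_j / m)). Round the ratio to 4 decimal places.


LPT order: [15, 15, 13, 3]
Machine loads after assignment: [28, 18]
LPT makespan = 28
Lower bound = max(max_job, ceil(total/2)) = max(15, 23) = 23
Ratio = 28 / 23 = 1.2174

1.2174
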